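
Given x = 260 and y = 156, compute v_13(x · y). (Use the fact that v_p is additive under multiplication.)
v_13(40560) = 2

v_p(x) = 1 (factor: 260 = 13^1 · 20); v_p(y) = 1 (factor: 156 = 13^1 · 12). Additivity: v_p(xy) = v_p(x) + v_p(y) = 1 + 1 = 2. (Direct check: xy = 40560 = 13^2 · (240).)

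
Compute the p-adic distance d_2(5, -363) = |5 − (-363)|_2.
d_2(5, -363) = 1/16

Step 1 — x − y = 5 − (-363) = 368. Step 2 — v_2(368) = 4 (factor: 368 = (2^4 · 23); the sign does not affect v_p). Step 3 — |x − y|_2 = 2^{-4} = 1/16.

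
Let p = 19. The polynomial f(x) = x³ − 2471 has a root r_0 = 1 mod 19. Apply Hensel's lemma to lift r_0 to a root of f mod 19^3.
r_2 = 5036 (mod 6859)

Hensel: r_{i+1} = r_i − f(r_i)/f′(r_i) mod 19^{i+2}, where f′(x) = 3x². Iterate:
  r_0 = 1 (mod 19)
  r_1 = 343 (mod 361)
  r_2 = 5036 (mod 6859)
Final: r = 5036 with f(r) ≡ 0 mod 19^3.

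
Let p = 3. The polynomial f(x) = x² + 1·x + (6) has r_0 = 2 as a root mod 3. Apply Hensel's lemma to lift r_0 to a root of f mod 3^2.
r_1 = 5 (mod 9)

Hensel: r_{i+1} = r_i − f(r_i)·(f′(r_i))^{-1} mod 3^{i+2}, f′(x) = 2x + 1. Iterate:
  r_0 = 2 (mod 3)
  r_1 = 5 (mod 9)
Final: r = 5 satisfies f(r) ≡ 0 mod 3^2.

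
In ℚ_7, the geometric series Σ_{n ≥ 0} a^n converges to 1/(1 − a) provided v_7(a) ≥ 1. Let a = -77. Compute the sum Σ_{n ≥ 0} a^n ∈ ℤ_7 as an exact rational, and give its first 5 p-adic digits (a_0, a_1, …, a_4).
Σ a^n = 1/(1 − a) = 1/78;  first 5 digits = (1, 3, 0, 2, 5)

v_7(a) = 1 ≥ 1, so the series converges in ℤ_7 to 1/(1 − a) = 1/(1 − (-77)) = 1/78. Expand this rational in ℤ_7: compute digits iteratively via d_i = x_i mod 7, x_{i+1} = (x_i − d_i)/7. The first 5 digits are (1, 3, 0, 2, 5).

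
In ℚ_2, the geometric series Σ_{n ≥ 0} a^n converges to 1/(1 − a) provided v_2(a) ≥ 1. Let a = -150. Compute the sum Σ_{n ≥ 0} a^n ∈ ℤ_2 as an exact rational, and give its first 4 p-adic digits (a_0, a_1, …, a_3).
Σ a^n = 1/(1 − a) = 1/151;  first 4 digits = (1, 1, 1, 0)

v_2(a) = 1 ≥ 1, so the series converges in ℤ_2 to 1/(1 − a) = 1/(1 − (-150)) = 1/151. Expand this rational in ℤ_2: compute digits iteratively via d_i = x_i mod 2, x_{i+1} = (x_i − d_i)/2. The first 4 digits are (1, 1, 1, 0).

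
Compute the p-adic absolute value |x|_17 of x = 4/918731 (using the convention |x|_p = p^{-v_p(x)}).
|4/918731|_17 = 83521

Step 1 — compute v_17(x) by factoring powers of 17 out of the numerator and denominator: v_17(4/918731) = -4. Step 2 — apply |x|_p = p^{-v_p(x)} = 17^{4} = 83521.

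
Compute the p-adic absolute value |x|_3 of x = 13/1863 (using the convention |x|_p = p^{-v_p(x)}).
|13/1863|_3 = 81

Step 1 — compute v_3(x) by factoring powers of 3 out of the numerator and denominator: v_3(13/1863) = -4. Step 2 — apply |x|_p = p^{-v_p(x)} = 3^{4} = 81.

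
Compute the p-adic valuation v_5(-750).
v_5(-750) = 3

v_5(n) is the largest exponent k such that 5^k divides n. Factor out: -750 = -5^3 · 6. (Sign doesn't affect v_p.) So v_5(-750) = 3.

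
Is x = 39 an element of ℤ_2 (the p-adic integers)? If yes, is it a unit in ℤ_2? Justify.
x ∈ ℤ_2^× (unit); v_2(x) = 0

ℤ_2 = {x ∈ ℚ_2 : v_2(x) ≥ 0} and ℤ_2^× = {x ∈ ℤ_2 : v_2(x) = 0}. Here v_2(39) = v_2(num) − v_2(den) = 0; compare against these criteria.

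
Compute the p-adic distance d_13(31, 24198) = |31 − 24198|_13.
d_13(31, 24198) = 1/2197

Step 1 — x − y = 31 − 24198 = -24167. Step 2 — v_13(-24167) = 3 (factor: -24167 = −(13^3 · 11); the sign does not affect v_p). Step 3 — |x − y|_13 = 13^{-3} = 1/2197.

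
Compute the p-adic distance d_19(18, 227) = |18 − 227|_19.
d_19(18, 227) = 1/19

Step 1 — x − y = 18 − 227 = -209. Step 2 — v_19(-209) = 1 (factor: -209 = −(19^1 · 11); the sign does not affect v_p). Step 3 — |x − y|_19 = 19^{-1} = 1/19.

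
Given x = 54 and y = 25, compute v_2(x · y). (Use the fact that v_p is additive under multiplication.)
v_2(1350) = 1

v_p(x) = 1 (factor: 54 = 2^1 · 27); v_p(y) = 0 (factor: 25 = 2^0 · 25). Additivity: v_p(xy) = v_p(x) + v_p(y) = 1 + 0 = 1. (Direct check: xy = 1350 = 2^1 · (675).)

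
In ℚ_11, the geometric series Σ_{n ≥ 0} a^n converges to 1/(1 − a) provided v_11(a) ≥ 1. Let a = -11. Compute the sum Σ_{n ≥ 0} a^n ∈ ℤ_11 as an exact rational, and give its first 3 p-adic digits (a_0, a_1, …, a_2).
Σ a^n = 1/(1 − a) = 1/12;  first 3 digits = (1, 10, 0)

v_11(a) = 1 ≥ 1, so the series converges in ℤ_11 to 1/(1 − a) = 1/(1 − (-11)) = 1/12. Expand this rational in ℤ_11: compute digits iteratively via d_i = x_i mod 11, x_{i+1} = (x_i − d_i)/11. The first 3 digits are (1, 10, 0).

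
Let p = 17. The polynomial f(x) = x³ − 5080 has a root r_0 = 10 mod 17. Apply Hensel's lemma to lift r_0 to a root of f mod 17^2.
r_1 = 197 (mod 289)

Hensel: r_{i+1} = r_i − f(r_i)/f′(r_i) mod 17^{i+2}, where f′(x) = 3x². Iterate:
  r_0 = 10 (mod 17)
  r_1 = 197 (mod 289)
Final: r = 197 with f(r) ≡ 0 mod 17^2.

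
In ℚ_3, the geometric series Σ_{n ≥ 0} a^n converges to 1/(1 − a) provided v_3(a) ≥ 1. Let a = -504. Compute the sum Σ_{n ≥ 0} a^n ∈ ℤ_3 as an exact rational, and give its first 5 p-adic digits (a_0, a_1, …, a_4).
Σ a^n = 1/(1 − a) = 1/505;  first 5 digits = (1, 0, 1, 2, 0)

v_3(a) = 2 ≥ 1, so the series converges in ℤ_3 to 1/(1 − a) = 1/(1 − (-504)) = 1/505. Expand this rational in ℤ_3: compute digits iteratively via d_i = x_i mod 3, x_{i+1} = (x_i − d_i)/3. The first 5 digits are (1, 0, 1, 2, 0).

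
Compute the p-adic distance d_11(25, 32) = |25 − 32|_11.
d_11(25, 32) = 1

Step 1 — x − y = 25 − 32 = -7. Step 2 — v_11(-7) = 0 (factor: -7 = −(11^0 · 7); the sign does not affect v_p). Step 3 — |x − y|_11 = 11^{0} = 1.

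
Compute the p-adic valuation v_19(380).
v_19(380) = 1

v_19(n) is the largest exponent k such that 19^k divides n. Factor out: 380 = 19^1 · 20. (Sign doesn't affect v_p.) So v_19(380) = 1.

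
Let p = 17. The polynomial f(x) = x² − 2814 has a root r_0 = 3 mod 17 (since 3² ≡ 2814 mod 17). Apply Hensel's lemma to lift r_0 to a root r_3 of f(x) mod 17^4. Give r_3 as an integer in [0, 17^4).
r_3 = 48589 (mod 83521)

Hensel's recurrence: r_{i+1} = r_i − f(r_i)·(f′(r_i))^{-1} mod 17^{i+2}, with f′(x) = 2x. Iterate:
  r_0 = 3 (mod 17)
  r_1 = 37 (mod 289)
  r_2 = 4372 (mod 4913)
  r_3 = 48589 (mod 83521)
Final: r_3 = 48589, and one checks f(r_3) ≡ 0 mod 17^4.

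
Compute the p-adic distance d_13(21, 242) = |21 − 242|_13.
d_13(21, 242) = 1/13

Step 1 — x − y = 21 − 242 = -221. Step 2 — v_13(-221) = 1 (factor: -221 = −(13^1 · 17); the sign does not affect v_p). Step 3 — |x − y|_13 = 13^{-1} = 1/13.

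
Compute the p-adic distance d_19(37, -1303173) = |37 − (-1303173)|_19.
d_19(37, -1303173) = 1/130321

Step 1 — x − y = 37 − (-1303173) = 1303210. Step 2 — v_19(1303210) = 4 (factor: 1303210 = (19^4 · 10); the sign does not affect v_p). Step 3 — |x − y|_19 = 19^{-4} = 1/130321.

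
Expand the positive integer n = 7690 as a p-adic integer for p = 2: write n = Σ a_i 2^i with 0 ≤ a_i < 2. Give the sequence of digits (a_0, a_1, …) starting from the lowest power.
(a_0, a_1, …) = (0, 1, 0, 1, 0, 0, 0, 0, 0, 1, 1, 1, 1)

Repeated division by 2 gives the digits low-to-high: 7690 = 1·2^1 + 1·2^3 + 1·2^9 + 1·2^10 + 1·2^11 + 1·2^12. Digit sequence: (0, 1, 0, 1, 0, 0, 0, 0, 0, 1, 1, 1, 1).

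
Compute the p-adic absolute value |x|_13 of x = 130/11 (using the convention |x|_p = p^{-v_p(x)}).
|130/11|_13 = 1/13

Step 1 — compute v_13(x) by factoring powers of 13 out of the numerator and denominator: v_13(130/11) = 1. Step 2 — apply |x|_p = p^{-v_p(x)} = 13^{-1} = 1/13.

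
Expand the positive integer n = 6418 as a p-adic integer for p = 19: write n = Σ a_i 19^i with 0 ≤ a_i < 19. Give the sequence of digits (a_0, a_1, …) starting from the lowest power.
(a_0, a_1, …) = (15, 14, 17)

Repeated division by 19 gives the digits low-to-high: 6418 = 15 + 14·19^1 + 17·19^2. Digit sequence: (15, 14, 17).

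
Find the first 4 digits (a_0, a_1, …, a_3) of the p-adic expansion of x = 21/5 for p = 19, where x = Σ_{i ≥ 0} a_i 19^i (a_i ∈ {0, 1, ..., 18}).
(a_0, …, a_3) = (8, 15, 3, 15)

v_19(21/5) = 0 (numerator and denominator both coprime to 19), so x ∈ ℤ_19^×. Compute digits iteratively via a_i = x_i mod 19, x_{i+1} = (x_i − a_i)/19, with x_0 = x:
  x_0 = 21/5;  a_0 = 8;  x_1 = (x_0 − 8)/19 = -1/5
  x_1 = -1/5;  a_1 = 15;  x_2 = (x_1 − 15)/19 = -4/5
  x_2 = -4/5;  a_2 = 3;  x_3 = (x_2 − 3)/19 = -1/5
  x_3 = -1/5;  a_3 = 15;  x_4 = (x_3 − 15)/19 = -4/5
Digits: (8, 15, 3, 15).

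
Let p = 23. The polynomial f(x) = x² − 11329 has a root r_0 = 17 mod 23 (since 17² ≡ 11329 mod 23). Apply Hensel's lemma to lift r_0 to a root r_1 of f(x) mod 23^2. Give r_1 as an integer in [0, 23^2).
r_1 = 155 (mod 529)

Hensel's recurrence: r_{i+1} = r_i − f(r_i)·(f′(r_i))^{-1} mod 23^{i+2}, with f′(x) = 2x. Iterate:
  r_0 = 17 (mod 23)
  r_1 = 155 (mod 529)
Final: r_1 = 155, and one checks f(r_1) ≡ 0 mod 23^2.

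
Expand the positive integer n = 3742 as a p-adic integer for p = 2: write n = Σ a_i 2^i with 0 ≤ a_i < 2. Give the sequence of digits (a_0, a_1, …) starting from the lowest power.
(a_0, a_1, …) = (0, 1, 1, 1, 1, 0, 0, 1, 0, 1, 1, 1)

Repeated division by 2 gives the digits low-to-high: 3742 = 1·2^1 + 1·2^2 + 1·2^3 + 1·2^4 + 1·2^7 + 1·2^9 + 1·2^10 + 1·2^11. Digit sequence: (0, 1, 1, 1, 1, 0, 0, 1, 0, 1, 1, 1).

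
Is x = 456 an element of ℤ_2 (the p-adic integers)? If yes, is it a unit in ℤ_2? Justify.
x ∈ ℤ_2 but not a unit; v_2(x) = 3 > 0

ℤ_2 = {x ∈ ℚ_2 : v_2(x) ≥ 0} and ℤ_2^× = {x ∈ ℤ_2 : v_2(x) = 0}. Here v_2(456) = v_2(num) − v_2(den) = 3; compare against these criteria.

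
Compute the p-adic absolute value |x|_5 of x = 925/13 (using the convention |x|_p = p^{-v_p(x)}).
|925/13|_5 = 1/25

Step 1 — compute v_5(x) by factoring powers of 5 out of the numerator and denominator: v_5(925/13) = 2. Step 2 — apply |x|_p = p^{-v_p(x)} = 5^{-2} = 1/25.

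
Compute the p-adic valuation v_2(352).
v_2(352) = 5

v_2(n) is the largest exponent k such that 2^k divides n. Factor out: 352 = 2^5 · 11. (Sign doesn't affect v_p.) So v_2(352) = 5.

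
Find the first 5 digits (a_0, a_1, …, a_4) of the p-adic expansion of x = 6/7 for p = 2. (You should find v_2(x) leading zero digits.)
(a_0, …, a_4) = (0, 1, 0, 1, 0)

v_2(6/7) = 1, so a_0 = ... = a_0 = 0. Factor out: x = 2^1 · u with u = 3/7 a unit in ℤ_2. Expand u iteratively via a_{v+i} = u_i mod 2, u_{i+1} = (u_i − a_{v+i})/2:
  u_0 = 3/7;  a_1 = 1;  u_1 = (u_0 − 1)/2 = -2/7
  u_1 = -2/7;  a_2 = 0;  u_2 = (u_1 − 0)/2 = -1/7
  u_2 = -1/7;  a_3 = 1;  u_3 = (u_2 − 1)/2 = -4/7
  u_3 = -4/7;  a_4 = 0;  u_4 = (u_3 − 0)/2 = -2/7
Digits: (0, 1, 0, 1, 0).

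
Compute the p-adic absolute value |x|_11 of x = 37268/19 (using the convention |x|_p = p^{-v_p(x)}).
|37268/19|_11 = 1/1331

Step 1 — compute v_11(x) by factoring powers of 11 out of the numerator and denominator: v_11(37268/19) = 3. Step 2 — apply |x|_p = p^{-v_p(x)} = 11^{-3} = 1/1331.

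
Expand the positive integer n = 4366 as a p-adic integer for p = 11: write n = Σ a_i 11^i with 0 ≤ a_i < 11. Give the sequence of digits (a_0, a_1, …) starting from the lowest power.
(a_0, a_1, …) = (10, 0, 3, 3)

Repeated division by 11 gives the digits low-to-high: 4366 = 10 + 3·11^2 + 3·11^3. Digit sequence: (10, 0, 3, 3).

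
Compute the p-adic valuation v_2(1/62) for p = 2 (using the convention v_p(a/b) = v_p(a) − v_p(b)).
v_2(1/62) = -1

Factor powers of 2 from the numerator and denominator of the reduced fraction: 1 = 2^0 · 1 and 62 = 2^1 · 31. Apply v_p(a/b) = v_p(a) − v_p(b): v_2(1/62) = 0 − 1 = -1.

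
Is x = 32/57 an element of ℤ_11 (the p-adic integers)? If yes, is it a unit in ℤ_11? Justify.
x ∈ ℤ_11^× (unit); v_11(x) = 0

ℤ_11 = {x ∈ ℚ_11 : v_11(x) ≥ 0} and ℤ_11^× = {x ∈ ℤ_11 : v_11(x) = 0}. Here v_11(32/57) = v_11(num) − v_11(den) = 0; compare against these criteria.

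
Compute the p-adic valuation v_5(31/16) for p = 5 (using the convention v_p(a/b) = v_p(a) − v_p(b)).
v_5(31/16) = 0

Factor powers of 5 from the numerator and denominator of the reduced fraction: 31 = 5^0 · 31 and 16 = 5^0 · 16. Apply v_p(a/b) = v_p(a) − v_p(b): v_5(31/16) = 0 − 0 = 0.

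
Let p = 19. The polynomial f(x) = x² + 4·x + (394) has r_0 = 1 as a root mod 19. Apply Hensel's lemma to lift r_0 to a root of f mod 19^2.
r_1 = 115 (mod 361)

Hensel: r_{i+1} = r_i − f(r_i)·(f′(r_i))^{-1} mod 19^{i+2}, f′(x) = 2x + 4. Iterate:
  r_0 = 1 (mod 19)
  r_1 = 115 (mod 361)
Final: r = 115 satisfies f(r) ≡ 0 mod 19^2.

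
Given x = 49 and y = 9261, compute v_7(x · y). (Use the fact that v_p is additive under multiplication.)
v_7(453789) = 5

v_p(x) = 2 (factor: 49 = 7^2 · 1); v_p(y) = 3 (factor: 9261 = 7^3 · 27). Additivity: v_p(xy) = v_p(x) + v_p(y) = 2 + 3 = 5. (Direct check: xy = 453789 = 7^5 · (27).)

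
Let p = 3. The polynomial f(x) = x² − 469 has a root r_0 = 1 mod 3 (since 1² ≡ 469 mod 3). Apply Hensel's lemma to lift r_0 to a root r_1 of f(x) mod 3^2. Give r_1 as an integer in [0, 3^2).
r_1 = 1 (mod 9)

Hensel's recurrence: r_{i+1} = r_i − f(r_i)·(f′(r_i))^{-1} mod 3^{i+2}, with f′(x) = 2x. Iterate:
  r_0 = 1 (mod 3)
  r_1 = 1 (mod 9)
Final: r_1 = 1, and one checks f(r_1) ≡ 0 mod 3^2.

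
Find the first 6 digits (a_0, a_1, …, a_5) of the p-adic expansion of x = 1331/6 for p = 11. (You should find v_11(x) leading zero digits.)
(a_0, …, a_5) = (0, 0, 0, 2, 9, 1)

v_11(1331/6) = 3, so a_0 = ... = a_2 = 0. Factor out: x = 11^3 · u with u = 1/6 a unit in ℤ_11. Expand u iteratively via a_{v+i} = u_i mod 11, u_{i+1} = (u_i − a_{v+i})/11:
  u_0 = 1/6;  a_3 = 2;  u_1 = (u_0 − 2)/11 = -1/6
  u_1 = -1/6;  a_4 = 9;  u_2 = (u_1 − 9)/11 = -5/6
  u_2 = -5/6;  a_5 = 1;  u_3 = (u_2 − 1)/11 = -1/6
Digits: (0, 0, 0, 2, 9, 1).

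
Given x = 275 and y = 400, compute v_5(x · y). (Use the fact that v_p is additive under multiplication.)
v_5(110000) = 4

v_p(x) = 2 (factor: 275 = 5^2 · 11); v_p(y) = 2 (factor: 400 = 5^2 · 16). Additivity: v_p(xy) = v_p(x) + v_p(y) = 2 + 2 = 4. (Direct check: xy = 110000 = 5^4 · (176).)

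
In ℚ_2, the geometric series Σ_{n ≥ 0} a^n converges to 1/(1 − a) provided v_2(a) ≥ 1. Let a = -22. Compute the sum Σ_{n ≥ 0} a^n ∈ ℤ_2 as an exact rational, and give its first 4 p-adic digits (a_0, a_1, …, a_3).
Σ a^n = 1/(1 − a) = 1/23;  first 4 digits = (1, 1, 1, 0)

v_2(a) = 1 ≥ 1, so the series converges in ℤ_2 to 1/(1 − a) = 1/(1 − (-22)) = 1/23. Expand this rational in ℤ_2: compute digits iteratively via d_i = x_i mod 2, x_{i+1} = (x_i − d_i)/2. The first 4 digits are (1, 1, 1, 0).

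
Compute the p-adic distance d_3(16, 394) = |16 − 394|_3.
d_3(16, 394) = 1/27

Step 1 — x − y = 16 − 394 = -378. Step 2 — v_3(-378) = 3 (factor: -378 = −(3^3 · 14); the sign does not affect v_p). Step 3 — |x − y|_3 = 3^{-3} = 1/27.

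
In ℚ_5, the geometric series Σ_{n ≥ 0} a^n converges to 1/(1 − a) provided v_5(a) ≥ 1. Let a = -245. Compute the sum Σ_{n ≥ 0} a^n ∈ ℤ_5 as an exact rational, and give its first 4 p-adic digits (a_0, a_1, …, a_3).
Σ a^n = 1/(1 − a) = 1/246;  first 4 digits = (1, 1, 1, 4)

v_5(a) = 1 ≥ 1, so the series converges in ℤ_5 to 1/(1 − a) = 1/(1 − (-245)) = 1/246. Expand this rational in ℤ_5: compute digits iteratively via d_i = x_i mod 5, x_{i+1} = (x_i − d_i)/5. The first 4 digits are (1, 1, 1, 4).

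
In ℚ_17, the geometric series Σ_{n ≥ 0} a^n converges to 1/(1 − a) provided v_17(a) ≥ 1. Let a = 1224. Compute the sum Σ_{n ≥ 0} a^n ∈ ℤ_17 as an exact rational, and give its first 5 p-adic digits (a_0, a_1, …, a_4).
Σ a^n = 1/(1 − a) = -1/1223;  first 5 digits = (1, 4, 3, 12, 10)

v_17(a) = 1 ≥ 1, so the series converges in ℤ_17 to 1/(1 − a) = 1/(1 − 1224) = -1/1223. Expand this rational in ℤ_17: compute digits iteratively via d_i = x_i mod 17, x_{i+1} = (x_i − d_i)/17. The first 5 digits are (1, 4, 3, 12, 10).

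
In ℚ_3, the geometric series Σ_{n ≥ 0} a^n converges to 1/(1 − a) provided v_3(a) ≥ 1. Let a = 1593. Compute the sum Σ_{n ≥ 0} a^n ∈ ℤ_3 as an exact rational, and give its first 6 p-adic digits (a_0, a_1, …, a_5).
Σ a^n = 1/(1 − a) = -1/1592;  first 6 digits = (1, 0, 0, 2, 1, 0)

v_3(a) = 3 ≥ 1, so the series converges in ℤ_3 to 1/(1 − a) = 1/(1 − 1593) = -1/1592. Expand this rational in ℤ_3: compute digits iteratively via d_i = x_i mod 3, x_{i+1} = (x_i − d_i)/3. The first 6 digits are (1, 0, 0, 2, 1, 0).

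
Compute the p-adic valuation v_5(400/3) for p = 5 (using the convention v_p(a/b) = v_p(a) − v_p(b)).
v_5(400/3) = 2

Factor powers of 5 from the numerator and denominator of the reduced fraction: 400 = 5^2 · 16 and 3 = 5^0 · 3. Apply v_p(a/b) = v_p(a) − v_p(b): v_5(400/3) = 2 − 0 = 2.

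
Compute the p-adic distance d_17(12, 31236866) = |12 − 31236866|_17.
d_17(12, 31236866) = 1/1419857

Step 1 — x − y = 12 − 31236866 = -31236854. Step 2 — v_17(-31236854) = 5 (factor: -31236854 = −(17^5 · 22); the sign does not affect v_p). Step 3 — |x − y|_17 = 17^{-5} = 1/1419857.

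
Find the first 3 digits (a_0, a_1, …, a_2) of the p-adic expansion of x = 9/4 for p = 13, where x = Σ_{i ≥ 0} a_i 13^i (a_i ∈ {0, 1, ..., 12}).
(a_0, …, a_2) = (12, 9, 9)

v_13(9/4) = 0 (numerator and denominator both coprime to 13), so x ∈ ℤ_13^×. Compute digits iteratively via a_i = x_i mod 13, x_{i+1} = (x_i − a_i)/13, with x_0 = x:
  x_0 = 9/4;  a_0 = 12;  x_1 = (x_0 − 12)/13 = -3/4
  x_1 = -3/4;  a_1 = 9;  x_2 = (x_1 − 9)/13 = -3/4
  x_2 = -3/4;  a_2 = 9;  x_3 = (x_2 − 9)/13 = -3/4
Digits: (12, 9, 9).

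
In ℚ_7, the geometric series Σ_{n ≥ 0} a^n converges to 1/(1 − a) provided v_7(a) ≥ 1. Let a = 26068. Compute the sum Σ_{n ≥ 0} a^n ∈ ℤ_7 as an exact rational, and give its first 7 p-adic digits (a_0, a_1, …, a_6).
Σ a^n = 1/(1 − a) = -1/26067;  first 7 digits = (1, 0, 0, 6, 3, 1, 1)

v_7(a) = 3 ≥ 1, so the series converges in ℤ_7 to 1/(1 − a) = 1/(1 − 26068) = -1/26067. Expand this rational in ℤ_7: compute digits iteratively via d_i = x_i mod 7, x_{i+1} = (x_i − d_i)/7. The first 7 digits are (1, 0, 0, 6, 3, 1, 1).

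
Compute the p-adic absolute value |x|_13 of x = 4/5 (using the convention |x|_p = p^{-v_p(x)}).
|4/5|_13 = 1

Step 1 — compute v_13(x) by factoring powers of 13 out of the numerator and denominator: v_13(4/5) = 0. Step 2 — apply |x|_p = p^{-v_p(x)} = 13^{0} = 1.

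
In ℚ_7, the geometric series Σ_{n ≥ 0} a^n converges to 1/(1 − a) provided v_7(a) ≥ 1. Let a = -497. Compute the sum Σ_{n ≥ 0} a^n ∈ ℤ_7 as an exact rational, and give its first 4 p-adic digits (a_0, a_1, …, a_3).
Σ a^n = 1/(1 − a) = 1/498;  first 4 digits = (1, 6, 4, 3)

v_7(a) = 1 ≥ 1, so the series converges in ℤ_7 to 1/(1 − a) = 1/(1 − (-497)) = 1/498. Expand this rational in ℤ_7: compute digits iteratively via d_i = x_i mod 7, x_{i+1} = (x_i − d_i)/7. The first 4 digits are (1, 6, 4, 3).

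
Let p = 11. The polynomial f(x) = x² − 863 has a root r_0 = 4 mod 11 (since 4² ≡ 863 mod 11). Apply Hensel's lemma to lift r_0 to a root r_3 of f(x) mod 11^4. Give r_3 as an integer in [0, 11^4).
r_3 = 1940 (mod 14641)

Hensel's recurrence: r_{i+1} = r_i − f(r_i)·(f′(r_i))^{-1} mod 11^{i+2}, with f′(x) = 2x. Iterate:
  r_0 = 4 (mod 11)
  r_1 = 4 (mod 121)
  r_2 = 609 (mod 1331)
  r_3 = 1940 (mod 14641)
Final: r_3 = 1940, and one checks f(r_3) ≡ 0 mod 11^4.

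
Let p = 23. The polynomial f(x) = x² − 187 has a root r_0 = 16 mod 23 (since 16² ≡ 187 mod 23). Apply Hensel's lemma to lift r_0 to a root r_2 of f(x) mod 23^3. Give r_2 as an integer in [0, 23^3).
r_2 = 6180 (mod 12167)

Hensel's recurrence: r_{i+1} = r_i − f(r_i)·(f′(r_i))^{-1} mod 23^{i+2}, with f′(x) = 2x. Iterate:
  r_0 = 16 (mod 23)
  r_1 = 361 (mod 529)
  r_2 = 6180 (mod 12167)
Final: r_2 = 6180, and one checks f(r_2) ≡ 0 mod 23^3.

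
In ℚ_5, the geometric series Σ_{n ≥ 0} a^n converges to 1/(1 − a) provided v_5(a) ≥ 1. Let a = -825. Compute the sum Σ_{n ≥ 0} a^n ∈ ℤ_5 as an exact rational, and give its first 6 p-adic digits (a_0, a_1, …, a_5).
Σ a^n = 1/(1 − a) = 1/826;  first 6 digits = (1, 0, 2, 3, 2, 2)

v_5(a) = 2 ≥ 1, so the series converges in ℤ_5 to 1/(1 − a) = 1/(1 − (-825)) = 1/826. Expand this rational in ℤ_5: compute digits iteratively via d_i = x_i mod 5, x_{i+1} = (x_i − d_i)/5. The first 6 digits are (1, 0, 2, 3, 2, 2).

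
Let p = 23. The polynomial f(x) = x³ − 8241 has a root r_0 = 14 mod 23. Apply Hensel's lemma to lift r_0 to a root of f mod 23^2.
r_1 = 152 (mod 529)

Hensel: r_{i+1} = r_i − f(r_i)/f′(r_i) mod 23^{i+2}, where f′(x) = 3x². Iterate:
  r_0 = 14 (mod 23)
  r_1 = 152 (mod 529)
Final: r = 152 with f(r) ≡ 0 mod 23^2.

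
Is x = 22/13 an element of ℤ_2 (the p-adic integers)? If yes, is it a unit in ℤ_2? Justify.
x ∈ ℤ_2 but not a unit; v_2(x) = 1 > 0

ℤ_2 = {x ∈ ℚ_2 : v_2(x) ≥ 0} and ℤ_2^× = {x ∈ ℤ_2 : v_2(x) = 0}. Here v_2(22/13) = v_2(num) − v_2(den) = 1; compare against these criteria.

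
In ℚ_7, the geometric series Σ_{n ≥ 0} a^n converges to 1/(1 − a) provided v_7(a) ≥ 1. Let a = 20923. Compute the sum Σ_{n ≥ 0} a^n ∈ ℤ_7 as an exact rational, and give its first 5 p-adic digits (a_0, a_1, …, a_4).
Σ a^n = 1/(1 − a) = -1/20922;  first 5 digits = (1, 0, 0, 5, 1)

v_7(a) = 3 ≥ 1, so the series converges in ℤ_7 to 1/(1 − a) = 1/(1 − 20923) = -1/20922. Expand this rational in ℤ_7: compute digits iteratively via d_i = x_i mod 7, x_{i+1} = (x_i − d_i)/7. The first 5 digits are (1, 0, 0, 5, 1).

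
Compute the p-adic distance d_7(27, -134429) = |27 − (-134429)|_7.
d_7(27, -134429) = 1/16807

Step 1 — x − y = 27 − (-134429) = 134456. Step 2 — v_7(134456) = 5 (factor: 134456 = (7^5 · 8); the sign does not affect v_p). Step 3 — |x − y|_7 = 7^{-5} = 1/16807.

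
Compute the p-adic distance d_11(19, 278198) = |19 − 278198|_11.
d_11(19, 278198) = 1/14641

Step 1 — x − y = 19 − 278198 = -278179. Step 2 — v_11(-278179) = 4 (factor: -278179 = −(11^4 · 19); the sign does not affect v_p). Step 3 — |x − y|_11 = 11^{-4} = 1/14641.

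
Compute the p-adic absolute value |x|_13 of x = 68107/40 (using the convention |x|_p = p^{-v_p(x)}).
|68107/40|_13 = 1/2197

Step 1 — compute v_13(x) by factoring powers of 13 out of the numerator and denominator: v_13(68107/40) = 3. Step 2 — apply |x|_p = p^{-v_p(x)} = 13^{-3} = 1/2197.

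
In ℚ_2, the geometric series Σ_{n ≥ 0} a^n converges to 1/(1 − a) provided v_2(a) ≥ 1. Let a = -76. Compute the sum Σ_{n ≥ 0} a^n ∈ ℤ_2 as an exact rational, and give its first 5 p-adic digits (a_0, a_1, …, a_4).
Σ a^n = 1/(1 − a) = 1/77;  first 5 digits = (1, 0, 1, 0, 0)

v_2(a) = 2 ≥ 1, so the series converges in ℤ_2 to 1/(1 − a) = 1/(1 − (-76)) = 1/77. Expand this rational in ℤ_2: compute digits iteratively via d_i = x_i mod 2, x_{i+1} = (x_i − d_i)/2. The first 5 digits are (1, 0, 1, 0, 0).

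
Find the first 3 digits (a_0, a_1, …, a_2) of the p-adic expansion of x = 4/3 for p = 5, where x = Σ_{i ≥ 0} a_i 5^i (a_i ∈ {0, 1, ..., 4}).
(a_0, …, a_2) = (3, 3, 1)

v_5(4/3) = 0 (numerator and denominator both coprime to 5), so x ∈ ℤ_5^×. Compute digits iteratively via a_i = x_i mod 5, x_{i+1} = (x_i − a_i)/5, with x_0 = x:
  x_0 = 4/3;  a_0 = 3;  x_1 = (x_0 − 3)/5 = -1/3
  x_1 = -1/3;  a_1 = 3;  x_2 = (x_1 − 3)/5 = -2/3
  x_2 = -2/3;  a_2 = 1;  x_3 = (x_2 − 1)/5 = -1/3
Digits: (3, 3, 1).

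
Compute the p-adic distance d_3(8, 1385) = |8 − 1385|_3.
d_3(8, 1385) = 1/81

Step 1 — x − y = 8 − 1385 = -1377. Step 2 — v_3(-1377) = 4 (factor: -1377 = −(3^4 · 17); the sign does not affect v_p). Step 3 — |x − y|_3 = 3^{-4} = 1/81.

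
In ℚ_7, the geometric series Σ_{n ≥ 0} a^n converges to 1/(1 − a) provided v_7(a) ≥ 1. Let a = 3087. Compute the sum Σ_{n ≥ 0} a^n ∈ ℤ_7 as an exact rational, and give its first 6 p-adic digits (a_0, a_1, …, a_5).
Σ a^n = 1/(1 − a) = -1/3086;  first 6 digits = (1, 0, 0, 2, 1, 0)

v_7(a) = 3 ≥ 1, so the series converges in ℤ_7 to 1/(1 − a) = 1/(1 − 3087) = -1/3086. Expand this rational in ℤ_7: compute digits iteratively via d_i = x_i mod 7, x_{i+1} = (x_i − d_i)/7. The first 6 digits are (1, 0, 0, 2, 1, 0).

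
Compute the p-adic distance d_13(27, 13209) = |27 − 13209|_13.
d_13(27, 13209) = 1/2197

Step 1 — x − y = 27 − 13209 = -13182. Step 2 — v_13(-13182) = 3 (factor: -13182 = −(13^3 · 6); the sign does not affect v_p). Step 3 — |x − y|_13 = 13^{-3} = 1/2197.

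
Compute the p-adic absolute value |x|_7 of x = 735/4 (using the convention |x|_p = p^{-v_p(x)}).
|735/4|_7 = 1/49

Step 1 — compute v_7(x) by factoring powers of 7 out of the numerator and denominator: v_7(735/4) = 2. Step 2 — apply |x|_p = p^{-v_p(x)} = 7^{-2} = 1/49.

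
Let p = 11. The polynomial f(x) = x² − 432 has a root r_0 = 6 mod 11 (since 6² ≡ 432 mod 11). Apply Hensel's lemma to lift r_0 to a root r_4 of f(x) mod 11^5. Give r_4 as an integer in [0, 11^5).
r_4 = 9598 (mod 161051)

Hensel's recurrence: r_{i+1} = r_i − f(r_i)·(f′(r_i))^{-1} mod 11^{i+2}, with f′(x) = 2x. Iterate:
  r_0 = 6 (mod 11)
  r_1 = 39 (mod 121)
  r_2 = 281 (mod 1331)
  r_3 = 9598 (mod 14641)
  r_4 = 9598 (mod 161051)
Final: r_4 = 9598, and one checks f(r_4) ≡ 0 mod 11^5.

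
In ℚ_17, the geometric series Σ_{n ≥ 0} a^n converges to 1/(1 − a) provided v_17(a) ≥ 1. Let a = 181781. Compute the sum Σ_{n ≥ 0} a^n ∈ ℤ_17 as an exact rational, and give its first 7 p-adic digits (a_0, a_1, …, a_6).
Σ a^n = 1/(1 − a) = -1/181780;  first 7 digits = (1, 0, 0, 3, 2, 0, 9)

v_17(a) = 3 ≥ 1, so the series converges in ℤ_17 to 1/(1 − a) = 1/(1 − 181781) = -1/181780. Expand this rational in ℤ_17: compute digits iteratively via d_i = x_i mod 17, x_{i+1} = (x_i − d_i)/17. The first 7 digits are (1, 0, 0, 3, 2, 0, 9).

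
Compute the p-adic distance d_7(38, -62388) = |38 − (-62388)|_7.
d_7(38, -62388) = 1/2401

Step 1 — x − y = 38 − (-62388) = 62426. Step 2 — v_7(62426) = 4 (factor: 62426 = (7^4 · 26); the sign does not affect v_p). Step 3 — |x − y|_7 = 7^{-4} = 1/2401.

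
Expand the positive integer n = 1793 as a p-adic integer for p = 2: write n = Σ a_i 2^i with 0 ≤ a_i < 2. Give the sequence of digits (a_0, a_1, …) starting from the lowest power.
(a_0, a_1, …) = (1, 0, 0, 0, 0, 0, 0, 0, 1, 1, 1)

Repeated division by 2 gives the digits low-to-high: 1793 = 1 + 1·2^8 + 1·2^9 + 1·2^10. Digit sequence: (1, 0, 0, 0, 0, 0, 0, 0, 1, 1, 1).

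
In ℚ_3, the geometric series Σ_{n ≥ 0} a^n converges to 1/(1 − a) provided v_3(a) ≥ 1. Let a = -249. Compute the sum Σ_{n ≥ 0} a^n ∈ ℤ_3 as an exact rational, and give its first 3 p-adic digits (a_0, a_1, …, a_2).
Σ a^n = 1/(1 − a) = 1/250;  first 3 digits = (1, 1, 0)

v_3(a) = 1 ≥ 1, so the series converges in ℤ_3 to 1/(1 − a) = 1/(1 − (-249)) = 1/250. Expand this rational in ℤ_3: compute digits iteratively via d_i = x_i mod 3, x_{i+1} = (x_i − d_i)/3. The first 3 digits are (1, 1, 0).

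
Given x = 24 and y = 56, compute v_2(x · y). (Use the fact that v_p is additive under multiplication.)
v_2(1344) = 6

v_p(x) = 3 (factor: 24 = 2^3 · 3); v_p(y) = 3 (factor: 56 = 2^3 · 7). Additivity: v_p(xy) = v_p(x) + v_p(y) = 3 + 3 = 6. (Direct check: xy = 1344 = 2^6 · (21).)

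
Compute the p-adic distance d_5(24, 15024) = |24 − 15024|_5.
d_5(24, 15024) = 1/625

Step 1 — x − y = 24 − 15024 = -15000. Step 2 — v_5(-15000) = 4 (factor: -15000 = −(5^4 · 24); the sign does not affect v_p). Step 3 — |x − y|_5 = 5^{-4} = 1/625.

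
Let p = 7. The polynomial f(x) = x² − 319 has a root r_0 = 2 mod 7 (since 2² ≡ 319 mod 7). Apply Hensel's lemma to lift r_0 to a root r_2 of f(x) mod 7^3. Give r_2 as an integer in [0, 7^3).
r_2 = 240 (mod 343)

Hensel's recurrence: r_{i+1} = r_i − f(r_i)·(f′(r_i))^{-1} mod 7^{i+2}, with f′(x) = 2x. Iterate:
  r_0 = 2 (mod 7)
  r_1 = 44 (mod 49)
  r_2 = 240 (mod 343)
Final: r_2 = 240, and one checks f(r_2) ≡ 0 mod 7^3.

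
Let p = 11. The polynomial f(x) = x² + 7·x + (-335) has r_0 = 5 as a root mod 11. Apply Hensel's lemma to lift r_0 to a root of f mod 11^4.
r_3 = 5637 (mod 14641)

Hensel: r_{i+1} = r_i − f(r_i)·(f′(r_i))^{-1} mod 11^{i+2}, f′(x) = 2x + 7. Iterate:
  r_0 = 5 (mod 11)
  r_1 = 71 (mod 121)
  r_2 = 313 (mod 1331)
  r_3 = 5637 (mod 14641)
Final: r = 5637 satisfies f(r) ≡ 0 mod 11^4.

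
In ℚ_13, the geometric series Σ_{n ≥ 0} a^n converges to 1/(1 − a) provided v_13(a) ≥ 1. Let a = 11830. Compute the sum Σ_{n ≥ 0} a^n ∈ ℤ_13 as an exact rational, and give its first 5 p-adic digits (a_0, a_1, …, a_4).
Σ a^n = 1/(1 − a) = -1/11829;  first 5 digits = (1, 0, 5, 5, 12)

v_13(a) = 2 ≥ 1, so the series converges in ℤ_13 to 1/(1 − a) = 1/(1 − 11830) = -1/11829. Expand this rational in ℤ_13: compute digits iteratively via d_i = x_i mod 13, x_{i+1} = (x_i − d_i)/13. The first 5 digits are (1, 0, 5, 5, 12).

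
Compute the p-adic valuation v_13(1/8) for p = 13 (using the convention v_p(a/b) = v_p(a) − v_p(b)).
v_13(1/8) = 0

Factor powers of 13 from the numerator and denominator of the reduced fraction: 1 = 13^0 · 1 and 8 = 13^0 · 8. Apply v_p(a/b) = v_p(a) − v_p(b): v_13(1/8) = 0 − 0 = 0.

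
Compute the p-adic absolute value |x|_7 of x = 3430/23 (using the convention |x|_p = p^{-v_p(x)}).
|3430/23|_7 = 1/343

Step 1 — compute v_7(x) by factoring powers of 7 out of the numerator and denominator: v_7(3430/23) = 3. Step 2 — apply |x|_p = p^{-v_p(x)} = 7^{-3} = 1/343.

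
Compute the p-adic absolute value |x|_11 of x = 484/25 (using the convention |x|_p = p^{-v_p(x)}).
|484/25|_11 = 1/121

Step 1 — compute v_11(x) by factoring powers of 11 out of the numerator and denominator: v_11(484/25) = 2. Step 2 — apply |x|_p = p^{-v_p(x)} = 11^{-2} = 1/121.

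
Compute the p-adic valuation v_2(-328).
v_2(-328) = 3

v_2(n) is the largest exponent k such that 2^k divides n. Factor out: -328 = -2^3 · 41. (Sign doesn't affect v_p.) So v_2(-328) = 3.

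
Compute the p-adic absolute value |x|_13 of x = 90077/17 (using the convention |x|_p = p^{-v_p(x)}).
|90077/17|_13 = 1/2197

Step 1 — compute v_13(x) by factoring powers of 13 out of the numerator and denominator: v_13(90077/17) = 3. Step 2 — apply |x|_p = p^{-v_p(x)} = 13^{-3} = 1/2197.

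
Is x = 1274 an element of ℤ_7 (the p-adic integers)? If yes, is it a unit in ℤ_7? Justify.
x ∈ ℤ_7 but not a unit; v_7(x) = 2 > 0

ℤ_7 = {x ∈ ℚ_7 : v_7(x) ≥ 0} and ℤ_7^× = {x ∈ ℤ_7 : v_7(x) = 0}. Here v_7(1274) = v_7(num) − v_7(den) = 2; compare against these criteria.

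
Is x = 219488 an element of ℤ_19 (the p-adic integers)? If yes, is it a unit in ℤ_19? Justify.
x ∈ ℤ_19 but not a unit; v_19(x) = 3 > 0

ℤ_19 = {x ∈ ℚ_19 : v_19(x) ≥ 0} and ℤ_19^× = {x ∈ ℤ_19 : v_19(x) = 0}. Here v_19(219488) = v_19(num) − v_19(den) = 3; compare against these criteria.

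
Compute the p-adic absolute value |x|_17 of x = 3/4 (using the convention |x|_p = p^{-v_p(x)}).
|3/4|_17 = 1

Step 1 — compute v_17(x) by factoring powers of 17 out of the numerator and denominator: v_17(3/4) = 0. Step 2 — apply |x|_p = p^{-v_p(x)} = 17^{0} = 1.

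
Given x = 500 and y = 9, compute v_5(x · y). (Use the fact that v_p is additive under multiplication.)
v_5(4500) = 3

v_p(x) = 3 (factor: 500 = 5^3 · 4); v_p(y) = 0 (factor: 9 = 5^0 · 9). Additivity: v_p(xy) = v_p(x) + v_p(y) = 3 + 0 = 3. (Direct check: xy = 4500 = 5^3 · (36).)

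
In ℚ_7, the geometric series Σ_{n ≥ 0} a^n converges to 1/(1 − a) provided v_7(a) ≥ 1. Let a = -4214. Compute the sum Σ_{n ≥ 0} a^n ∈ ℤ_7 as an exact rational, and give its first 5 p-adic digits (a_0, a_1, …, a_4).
Σ a^n = 1/(1 − a) = 1/4215;  first 5 digits = (1, 0, 5, 1, 2)

v_7(a) = 2 ≥ 1, so the series converges in ℤ_7 to 1/(1 − a) = 1/(1 − (-4214)) = 1/4215. Expand this rational in ℤ_7: compute digits iteratively via d_i = x_i mod 7, x_{i+1} = (x_i − d_i)/7. The first 5 digits are (1, 0, 5, 1, 2).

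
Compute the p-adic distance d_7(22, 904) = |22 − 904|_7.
d_7(22, 904) = 1/49

Step 1 — x − y = 22 − 904 = -882. Step 2 — v_7(-882) = 2 (factor: -882 = −(7^2 · 18); the sign does not affect v_p). Step 3 — |x − y|_7 = 7^{-2} = 1/49.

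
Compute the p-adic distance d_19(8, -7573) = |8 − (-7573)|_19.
d_19(8, -7573) = 1/361

Step 1 — x − y = 8 − (-7573) = 7581. Step 2 — v_19(7581) = 2 (factor: 7581 = (19^2 · 21); the sign does not affect v_p). Step 3 — |x − y|_19 = 19^{-2} = 1/361.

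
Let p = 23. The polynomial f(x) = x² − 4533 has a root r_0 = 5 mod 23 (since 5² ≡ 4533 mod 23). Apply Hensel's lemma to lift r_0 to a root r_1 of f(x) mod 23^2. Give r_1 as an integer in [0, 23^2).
r_1 = 350 (mod 529)

Hensel's recurrence: r_{i+1} = r_i − f(r_i)·(f′(r_i))^{-1} mod 23^{i+2}, with f′(x) = 2x. Iterate:
  r_0 = 5 (mod 23)
  r_1 = 350 (mod 529)
Final: r_1 = 350, and one checks f(r_1) ≡ 0 mod 23^2.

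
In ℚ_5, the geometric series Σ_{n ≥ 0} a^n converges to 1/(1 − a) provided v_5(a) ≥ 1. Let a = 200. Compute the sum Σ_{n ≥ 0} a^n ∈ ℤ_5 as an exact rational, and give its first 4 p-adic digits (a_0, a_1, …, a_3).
Σ a^n = 1/(1 − a) = -1/199;  first 4 digits = (1, 0, 3, 1)

v_5(a) = 2 ≥ 1, so the series converges in ℤ_5 to 1/(1 − a) = 1/(1 − 200) = -1/199. Expand this rational in ℤ_5: compute digits iteratively via d_i = x_i mod 5, x_{i+1} = (x_i − d_i)/5. The first 4 digits are (1, 0, 3, 1).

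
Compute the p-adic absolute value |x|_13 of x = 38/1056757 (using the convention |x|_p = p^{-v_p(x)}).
|38/1056757|_13 = 28561

Step 1 — compute v_13(x) by factoring powers of 13 out of the numerator and denominator: v_13(38/1056757) = -4. Step 2 — apply |x|_p = p^{-v_p(x)} = 13^{4} = 28561.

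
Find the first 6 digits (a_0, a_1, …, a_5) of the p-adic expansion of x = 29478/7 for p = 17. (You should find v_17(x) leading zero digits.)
(a_0, …, a_5) = (0, 0, 0, 13, 9, 14)

v_17(29478/7) = 3, so a_0 = ... = a_2 = 0. Factor out: x = 17^3 · u with u = 6/7 a unit in ℤ_17. Expand u iteratively via a_{v+i} = u_i mod 17, u_{i+1} = (u_i − a_{v+i})/17:
  u_0 = 6/7;  a_3 = 13;  u_1 = (u_0 − 13)/17 = -5/7
  u_1 = -5/7;  a_4 = 9;  u_2 = (u_1 − 9)/17 = -4/7
  u_2 = -4/7;  a_5 = 14;  u_3 = (u_2 − 14)/17 = -6/7
Digits: (0, 0, 0, 13, 9, 14).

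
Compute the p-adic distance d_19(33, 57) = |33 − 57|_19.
d_19(33, 57) = 1

Step 1 — x − y = 33 − 57 = -24. Step 2 — v_19(-24) = 0 (factor: -24 = −(19^0 · 24); the sign does not affect v_p). Step 3 — |x − y|_19 = 19^{0} = 1.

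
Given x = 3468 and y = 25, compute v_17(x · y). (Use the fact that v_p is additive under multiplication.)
v_17(86700) = 2

v_p(x) = 2 (factor: 3468 = 17^2 · 12); v_p(y) = 0 (factor: 25 = 17^0 · 25). Additivity: v_p(xy) = v_p(x) + v_p(y) = 2 + 0 = 2. (Direct check: xy = 86700 = 17^2 · (300).)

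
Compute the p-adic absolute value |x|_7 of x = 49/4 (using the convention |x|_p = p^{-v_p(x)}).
|49/4|_7 = 1/49

Step 1 — compute v_7(x) by factoring powers of 7 out of the numerator and denominator: v_7(49/4) = 2. Step 2 — apply |x|_p = p^{-v_p(x)} = 7^{-2} = 1/49.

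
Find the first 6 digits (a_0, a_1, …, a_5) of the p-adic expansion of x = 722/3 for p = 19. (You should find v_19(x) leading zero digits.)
(a_0, …, a_5) = (0, 0, 7, 6, 6, 6)

v_19(722/3) = 2, so a_0 = ... = a_1 = 0. Factor out: x = 19^2 · u with u = 2/3 a unit in ℤ_19. Expand u iteratively via a_{v+i} = u_i mod 19, u_{i+1} = (u_i − a_{v+i})/19:
  u_0 = 2/3;  a_2 = 7;  u_1 = (u_0 − 7)/19 = -1/3
  u_1 = -1/3;  a_3 = 6;  u_2 = (u_1 − 6)/19 = -1/3
  u_2 = -1/3;  a_4 = 6;  u_3 = (u_2 − 6)/19 = -1/3
  u_3 = -1/3;  a_5 = 6;  u_4 = (u_3 − 6)/19 = -1/3
Digits: (0, 0, 7, 6, 6, 6).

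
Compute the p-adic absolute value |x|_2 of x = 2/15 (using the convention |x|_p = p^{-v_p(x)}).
|2/15|_2 = 1/2

Step 1 — compute v_2(x) by factoring powers of 2 out of the numerator and denominator: v_2(2/15) = 1. Step 2 — apply |x|_p = p^{-v_p(x)} = 2^{-1} = 1/2.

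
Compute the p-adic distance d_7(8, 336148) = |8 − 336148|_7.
d_7(8, 336148) = 1/16807

Step 1 — x − y = 8 − 336148 = -336140. Step 2 — v_7(-336140) = 5 (factor: -336140 = −(7^5 · 20); the sign does not affect v_p). Step 3 — |x − y|_7 = 7^{-5} = 1/16807.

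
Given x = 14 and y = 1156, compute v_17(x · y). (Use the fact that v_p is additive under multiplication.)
v_17(16184) = 2

v_p(x) = 0 (factor: 14 = 17^0 · 14); v_p(y) = 2 (factor: 1156 = 17^2 · 4). Additivity: v_p(xy) = v_p(x) + v_p(y) = 0 + 2 = 2. (Direct check: xy = 16184 = 17^2 · (56).)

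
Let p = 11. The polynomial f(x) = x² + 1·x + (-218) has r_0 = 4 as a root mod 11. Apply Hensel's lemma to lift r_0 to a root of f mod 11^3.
r_2 = 268 (mod 1331)

Hensel: r_{i+1} = r_i − f(r_i)·(f′(r_i))^{-1} mod 11^{i+2}, f′(x) = 2x + 1. Iterate:
  r_0 = 4 (mod 11)
  r_1 = 26 (mod 121)
  r_2 = 268 (mod 1331)
Final: r = 268 satisfies f(r) ≡ 0 mod 11^3.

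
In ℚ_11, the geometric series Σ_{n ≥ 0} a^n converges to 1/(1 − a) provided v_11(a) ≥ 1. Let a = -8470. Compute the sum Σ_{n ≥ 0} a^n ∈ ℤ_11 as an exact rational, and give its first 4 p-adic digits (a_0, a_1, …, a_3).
Σ a^n = 1/(1 − a) = 1/8471;  first 4 digits = (1, 0, 7, 4)

v_11(a) = 2 ≥ 1, so the series converges in ℤ_11 to 1/(1 − a) = 1/(1 − (-8470)) = 1/8471. Expand this rational in ℤ_11: compute digits iteratively via d_i = x_i mod 11, x_{i+1} = (x_i − d_i)/11. The first 4 digits are (1, 0, 7, 4).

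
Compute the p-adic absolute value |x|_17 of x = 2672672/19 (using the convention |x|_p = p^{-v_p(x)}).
|2672672/19|_17 = 1/83521

Step 1 — compute v_17(x) by factoring powers of 17 out of the numerator and denominator: v_17(2672672/19) = 4. Step 2 — apply |x|_p = p^{-v_p(x)} = 17^{-4} = 1/83521.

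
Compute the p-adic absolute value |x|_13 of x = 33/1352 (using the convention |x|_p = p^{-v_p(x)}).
|33/1352|_13 = 169

Step 1 — compute v_13(x) by factoring powers of 13 out of the numerator and denominator: v_13(33/1352) = -2. Step 2 — apply |x|_p = p^{-v_p(x)} = 13^{2} = 169.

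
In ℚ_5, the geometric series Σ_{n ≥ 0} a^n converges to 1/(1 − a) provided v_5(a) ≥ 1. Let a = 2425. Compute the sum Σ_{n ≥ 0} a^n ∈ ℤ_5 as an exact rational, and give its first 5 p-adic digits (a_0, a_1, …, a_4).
Σ a^n = 1/(1 − a) = -1/2424;  first 5 digits = (1, 0, 2, 4, 2)

v_5(a) = 2 ≥ 1, so the series converges in ℤ_5 to 1/(1 − a) = 1/(1 − 2425) = -1/2424. Expand this rational in ℤ_5: compute digits iteratively via d_i = x_i mod 5, x_{i+1} = (x_i − d_i)/5. The first 5 digits are (1, 0, 2, 4, 2).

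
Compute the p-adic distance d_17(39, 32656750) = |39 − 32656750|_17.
d_17(39, 32656750) = 1/1419857

Step 1 — x − y = 39 − 32656750 = -32656711. Step 2 — v_17(-32656711) = 5 (factor: -32656711 = −(17^5 · 23); the sign does not affect v_p). Step 3 — |x − y|_17 = 17^{-5} = 1/1419857.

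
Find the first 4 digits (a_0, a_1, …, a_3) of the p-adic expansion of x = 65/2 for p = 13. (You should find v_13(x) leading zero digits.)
(a_0, …, a_3) = (0, 9, 6, 6)

v_13(65/2) = 1, so a_0 = ... = a_0 = 0. Factor out: x = 13^1 · u with u = 5/2 a unit in ℤ_13. Expand u iteratively via a_{v+i} = u_i mod 13, u_{i+1} = (u_i − a_{v+i})/13:
  u_0 = 5/2;  a_1 = 9;  u_1 = (u_0 − 9)/13 = -1/2
  u_1 = -1/2;  a_2 = 6;  u_2 = (u_1 − 6)/13 = -1/2
  u_2 = -1/2;  a_3 = 6;  u_3 = (u_2 − 6)/13 = -1/2
Digits: (0, 9, 6, 6).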